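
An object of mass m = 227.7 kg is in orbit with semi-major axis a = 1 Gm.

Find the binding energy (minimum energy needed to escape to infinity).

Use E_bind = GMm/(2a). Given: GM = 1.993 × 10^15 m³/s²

Convert to SI: a = 1 Gm = 1e+09 m.
Total orbital energy is E = −GMm/(2a); binding energy is E_bind = −E = GMm/(2a).
E_bind = 1.993e+15 · 227.7 / (2 · 1e+09) J ≈ 2.269e+08 J = 226.9 MJ.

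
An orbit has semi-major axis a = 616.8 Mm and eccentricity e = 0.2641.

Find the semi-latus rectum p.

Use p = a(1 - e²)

Convert to SI: a = 616.8 Mm = 6.168e+08 m.
p = a (1 − e²).
p = 6.168e+08 · (1 − (0.2641)²) = 6.168e+08 · 0.930251 ≈ 5.738e+08 m = 573.8 Mm.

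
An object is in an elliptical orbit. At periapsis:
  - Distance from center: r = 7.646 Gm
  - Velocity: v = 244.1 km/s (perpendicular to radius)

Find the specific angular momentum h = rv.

Convert to SI: r = 7.646 Gm = 7.646e+09 m; v = 244.1 km/s = 244100 m/s.
With v perpendicular to r, h = r · v.
h = 7.646e+09 · 244100 m²/s ≈ 1.866e+15 m²/s.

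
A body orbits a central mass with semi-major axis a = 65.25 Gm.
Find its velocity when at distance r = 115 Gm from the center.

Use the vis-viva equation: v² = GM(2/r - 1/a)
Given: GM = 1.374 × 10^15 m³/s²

Convert to SI: a = 65.25 Gm = 6.525e+10 m; r = 115 Gm = 1.15e+11 m.
Vis-viva: v = √(GM · (2/r − 1/a)).
2/r − 1/a = 2/1.15e+11 − 1/6.525e+10 = 2.06563e-12 m⁻¹.
v = √(1.374e+15 · 2.06563e-12) m/s ≈ 53.27 m/s = 53.27 m/s.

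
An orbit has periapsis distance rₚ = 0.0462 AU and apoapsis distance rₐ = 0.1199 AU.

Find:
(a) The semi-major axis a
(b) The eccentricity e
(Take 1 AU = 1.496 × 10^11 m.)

Convert to SI: rₚ = 0.0462 AU = 6.91152e+09 m; rₐ = 0.1199 AU = 1.7937e+10 m.
(a) a = (rₚ + rₐ) / 2 = (6.91152e+09 + 1.7937e+10) / 2 ≈ 1.242e+10 m = 0.08305 AU.
(b) e = (rₐ − rₚ) / (rₐ + rₚ) = (1.7937e+10 − 6.91152e+09) / (1.7937e+10 + 6.91152e+09) ≈ 0.4437.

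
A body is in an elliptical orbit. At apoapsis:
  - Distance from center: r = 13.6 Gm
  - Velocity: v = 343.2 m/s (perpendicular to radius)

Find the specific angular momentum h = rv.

Convert to SI: r = 13.6 Gm = 1.36e+10 m.
With v perpendicular to r, h = r · v.
h = 1.36e+10 · 343.2 m²/s ≈ 4.668e+12 m²/s.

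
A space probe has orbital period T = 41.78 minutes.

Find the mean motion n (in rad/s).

Convert to SI: T = 41.78 minutes = 2506.8 s.
n = 2π / T.
n = 2π / 2506.8 s ≈ 0.002506 rad/s.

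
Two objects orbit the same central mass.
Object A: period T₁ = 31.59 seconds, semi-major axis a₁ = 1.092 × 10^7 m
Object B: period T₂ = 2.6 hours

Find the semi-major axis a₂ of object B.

Convert to SI: T₂ = 2.6 hours = 9360 s.
Kepler's third law: (T₁/T₂)² = (a₁/a₂)³ ⇒ a₂ = a₁ · (T₂/T₁)^(2/3).
T₂/T₁ = 9360 / 31.59 = 296.296.
a₂ = 1.092e+07 · (296.296)^(2/3) m ≈ 4.853e+08 m = 4.853 × 10^8 m.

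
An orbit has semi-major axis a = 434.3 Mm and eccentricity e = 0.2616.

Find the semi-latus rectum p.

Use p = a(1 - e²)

Convert to SI: a = 434.3 Mm = 4.343e+08 m.
p = a (1 − e²).
p = 4.343e+08 · (1 − (0.2616)²) = 4.343e+08 · 0.931565 ≈ 4.046e+08 m = 404.6 Mm.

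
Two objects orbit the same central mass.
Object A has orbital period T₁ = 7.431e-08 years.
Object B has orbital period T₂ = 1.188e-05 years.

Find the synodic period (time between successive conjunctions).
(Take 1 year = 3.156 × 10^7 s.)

Convert to SI: T₁ = 7.431e-08 years = 2.34522 s; T₂ = 1.188e-05 years = 374.933 s.
T_syn = |T₁ · T₂ / (T₁ − T₂)|.
T_syn = |2.34522 · 374.933 / (2.34522 − 374.933)| s ≈ 2.36 s = 7.478e-08 years.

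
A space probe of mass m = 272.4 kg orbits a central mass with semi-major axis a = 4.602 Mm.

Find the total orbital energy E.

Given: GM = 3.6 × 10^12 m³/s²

Convert to SI: a = 4.602 Mm = 4.602e+06 m.
E = −GMm / (2a).
E = −3.6e+12 · 272.4 / (2 · 4.602e+06) J ≈ -1.065e+08 J = -106.5 MJ.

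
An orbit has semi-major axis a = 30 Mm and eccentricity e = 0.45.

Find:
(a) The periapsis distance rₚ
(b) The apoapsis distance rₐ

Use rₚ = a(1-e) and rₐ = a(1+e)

Convert to SI: a = 30 Mm = 3e+07 m.
(a) rₚ = a(1 − e) = 3e+07 · (1 − 0.45) = 3e+07 · 0.55 ≈ 1.65e+07 m = 16.5 Mm.
(b) rₐ = a(1 + e) = 3e+07 · (1 + 0.45) = 3e+07 · 1.45 ≈ 4.35e+07 m = 43.5 Mm.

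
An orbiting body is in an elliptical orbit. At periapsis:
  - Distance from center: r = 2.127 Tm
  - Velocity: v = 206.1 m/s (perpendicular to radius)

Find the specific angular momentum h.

Convert to SI: r = 2.127 Tm = 2.127e+12 m.
With v perpendicular to r, h = r · v.
h = 2.127e+12 · 206.1 m²/s ≈ 4.384e+14 m²/s.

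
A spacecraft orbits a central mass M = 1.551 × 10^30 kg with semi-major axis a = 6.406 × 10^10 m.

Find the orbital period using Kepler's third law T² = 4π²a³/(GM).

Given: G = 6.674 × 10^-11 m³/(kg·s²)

GM = G · M = 6.674e-11 · 1.551e+30 = 1.03514e+20 m³/s².
Kepler's third law: T = 2π √(a³ / GM).
Substituting a = 6.406e+10 m and GM = 1.03514e+20 m³/s²:
T = 2π √((6.406e+10)³ / 1.03514e+20) s
T ≈ 1.001e+07 s = 115.9 days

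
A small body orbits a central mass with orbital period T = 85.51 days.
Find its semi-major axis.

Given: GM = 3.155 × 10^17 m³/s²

Convert to SI: T = 85.51 days = 7.38806e+06 s.
Invert Kepler's third law: a = (GM · T² / (4π²))^(1/3).
Substituting T = 7.38806e+06 s and GM = 3.155e+17 m³/s²:
a = (3.155e+17 · (7.38806e+06)² / (4π²))^(1/3) m
a ≈ 7.584e+09 m = 7.584 Gm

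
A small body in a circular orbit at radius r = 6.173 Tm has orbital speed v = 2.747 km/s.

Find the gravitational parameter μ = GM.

Convert to SI: r = 6.173 Tm = 6.173e+12 m; v = 2.747 km/s = 2747 m/s.
For a circular orbit v² = GM/r, so GM = v² · r.
GM = (2747)² · 6.173e+12 m³/s² ≈ 4.658e+19 m³/s² = 4.658 × 10^19 m³/s².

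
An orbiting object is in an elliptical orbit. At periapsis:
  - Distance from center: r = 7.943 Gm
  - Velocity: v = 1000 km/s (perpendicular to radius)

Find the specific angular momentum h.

Convert to SI: r = 7.943 Gm = 7.943e+09 m; v = 1000 km/s = 1e+06 m/s.
With v perpendicular to r, h = r · v.
h = 7.943e+09 · 1e+06 m²/s ≈ 7.943e+15 m²/s.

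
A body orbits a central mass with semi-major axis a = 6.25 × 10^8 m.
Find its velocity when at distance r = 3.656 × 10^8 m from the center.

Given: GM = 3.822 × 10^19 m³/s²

Vis-viva: v = √(GM · (2/r − 1/a)).
2/r − 1/a = 2/3.656e+08 − 1/6.25e+08 = 3.87046e-09 m⁻¹.
v = √(3.822e+19 · 3.87046e-09) m/s ≈ 3.846e+05 m/s = 384.6 km/s.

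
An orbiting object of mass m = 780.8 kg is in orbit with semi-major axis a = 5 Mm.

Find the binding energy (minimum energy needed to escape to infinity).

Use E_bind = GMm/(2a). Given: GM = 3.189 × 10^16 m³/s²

Convert to SI: a = 5 Mm = 5e+06 m.
Total orbital energy is E = −GMm/(2a); binding energy is E_bind = −E = GMm/(2a).
E_bind = 3.189e+16 · 780.8 / (2 · 5e+06) J ≈ 2.49e+12 J = 2.49 TJ.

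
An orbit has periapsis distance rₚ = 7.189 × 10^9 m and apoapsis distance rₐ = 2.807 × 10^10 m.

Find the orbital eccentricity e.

e = (rₐ − rₚ) / (rₐ + rₚ).
e = (2.807e+10 − 7.189e+09) / (2.807e+10 + 7.189e+09) = 2.0881e+10 / 3.5259e+10 ≈ 0.5922.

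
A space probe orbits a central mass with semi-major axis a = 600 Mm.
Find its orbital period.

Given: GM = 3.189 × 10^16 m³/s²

Convert to SI: a = 600 Mm = 6e+08 m.
Kepler's third law: T = 2π √(a³ / GM).
Substituting a = 6e+08 m and GM = 3.189e+16 m³/s²:
T = 2π √((6e+08)³ / 3.189e+16) s
T ≈ 5.171e+05 s = 5.985 days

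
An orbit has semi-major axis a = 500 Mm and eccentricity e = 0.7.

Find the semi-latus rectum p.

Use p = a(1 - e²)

Convert to SI: a = 500 Mm = 5e+08 m.
p = a (1 − e²).
p = 5e+08 · (1 − (0.7)²) = 5e+08 · 0.51 ≈ 2.55e+08 m = 255 Mm.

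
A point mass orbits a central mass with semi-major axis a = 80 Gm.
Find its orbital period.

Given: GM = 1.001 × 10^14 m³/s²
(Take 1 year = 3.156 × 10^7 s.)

Convert to SI: a = 80 Gm = 8e+10 m.
Kepler's third law: T = 2π √(a³ / GM).
Substituting a = 8e+10 m and GM = 1.001e+14 m³/s²:
T = 2π √((8e+10)³ / 1.001e+14) s
T ≈ 1.421e+10 s = 450.3 years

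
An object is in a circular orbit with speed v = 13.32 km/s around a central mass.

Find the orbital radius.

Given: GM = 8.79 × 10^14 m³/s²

Convert to SI: v = 13.32 km/s = 13320 m/s.
For a circular orbit, v² = GM / r, so r = GM / v².
r = 8.79e+14 / (13320)² m ≈ 4.954e+06 m = 4.954 Mm.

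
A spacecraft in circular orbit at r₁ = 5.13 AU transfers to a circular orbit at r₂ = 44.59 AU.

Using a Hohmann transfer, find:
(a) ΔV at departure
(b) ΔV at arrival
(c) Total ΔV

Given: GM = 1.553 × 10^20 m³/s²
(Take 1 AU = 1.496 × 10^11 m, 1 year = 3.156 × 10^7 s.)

Convert to SI: r₁ = 5.13 AU = 7.67448e+11 m; r₂ = 44.59 AU = 6.67066e+12 m.
Transfer semi-major axis: a_t = (r₁ + r₂)/2 = (7.67448e+11 + 6.67066e+12)/2 = 3.71906e+12 m.
Circular speeds: v₁ = √(GM/r₁) = 14225.3 m/s, v₂ = √(GM/r₂) = 4825.04 m/s.
Transfer speeds (vis-viva v² = GM(2/r − 1/a_t)): v₁ᵗ = 19051.5 m/s, v₂ᵗ = 2191.84 m/s.
(a) ΔV₁ = |v₁ᵗ − v₁| ≈ 4826 m/s = 1.018 AU/year.
(b) ΔV₂ = |v₂ − v₂ᵗ| ≈ 2633 m/s = 0.5555 AU/year.
(c) ΔV_total = ΔV₁ + ΔV₂ ≈ 7459 m/s = 1.574 AU/year.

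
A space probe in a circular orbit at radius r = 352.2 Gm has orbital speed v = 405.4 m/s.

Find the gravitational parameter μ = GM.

Convert to SI: r = 352.2 Gm = 3.522e+11 m.
For a circular orbit v² = GM/r, so GM = v² · r.
GM = (405.4)² · 3.522e+11 m³/s² ≈ 5.788e+16 m³/s² = 5.788 × 10^16 m³/s².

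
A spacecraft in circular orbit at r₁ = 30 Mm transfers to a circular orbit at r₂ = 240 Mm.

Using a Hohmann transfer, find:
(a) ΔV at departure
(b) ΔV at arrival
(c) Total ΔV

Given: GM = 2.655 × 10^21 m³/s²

Convert to SI: r₁ = 30 Mm = 3e+07 m; r₂ = 240 Mm = 2.4e+08 m.
Transfer semi-major axis: a_t = (r₁ + r₂)/2 = (3e+07 + 2.4e+08)/2 = 1.35e+08 m.
Circular speeds: v₁ = √(GM/r₁) = 9.40744e+06 m/s, v₂ = √(GM/r₂) = 3.32603e+06 m/s.
Transfer speeds (vis-viva v² = GM(2/r − 1/a_t)): v₁ᵗ = 1.25433e+07 m/s, v₂ᵗ = 1.56791e+06 m/s.
(a) ΔV₁ = |v₁ᵗ − v₁| ≈ 3.136e+06 m/s = 3136 km/s.
(b) ΔV₂ = |v₂ − v₂ᵗ| ≈ 1.758e+06 m/s = 1758 km/s.
(c) ΔV_total = ΔV₁ + ΔV₂ ≈ 4.894e+06 m/s = 4894 km/s.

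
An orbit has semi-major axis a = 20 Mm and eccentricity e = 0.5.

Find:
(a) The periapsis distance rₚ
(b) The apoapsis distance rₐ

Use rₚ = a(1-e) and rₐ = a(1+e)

Convert to SI: a = 20 Mm = 2e+07 m.
(a) rₚ = a(1 − e) = 2e+07 · (1 − 0.5) = 2e+07 · 0.5 ≈ 1e+07 m = 10 Mm.
(b) rₐ = a(1 + e) = 2e+07 · (1 + 0.5) = 2e+07 · 1.5 ≈ 3e+07 m = 30 Mm.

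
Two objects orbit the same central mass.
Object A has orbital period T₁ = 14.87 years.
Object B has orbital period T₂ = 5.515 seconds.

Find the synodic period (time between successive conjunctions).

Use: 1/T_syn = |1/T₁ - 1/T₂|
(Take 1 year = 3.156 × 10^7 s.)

Convert to SI: T₁ = 14.87 years = 4.69297e+08 s.
T_syn = |T₁ · T₂ / (T₁ − T₂)|.
T_syn = |4.69297e+08 · 5.515 / (4.69297e+08 − 5.515)| s ≈ 5.515 s = 5.515 seconds.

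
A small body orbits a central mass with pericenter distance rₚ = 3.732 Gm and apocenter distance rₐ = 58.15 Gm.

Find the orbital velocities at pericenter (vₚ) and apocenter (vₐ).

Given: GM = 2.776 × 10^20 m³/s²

Convert to SI: rₚ = 3.732 Gm = 3.732e+09 m; rₐ = 58.15 Gm = 5.815e+10 m.
Use the vis-viva equation v² = GM(2/r − 1/a) with a = (rₚ + rₐ)/2 = (3.732e+09 + 5.815e+10)/2 = 3.0941e+10 m.
vₚ = √(GM · (2/rₚ − 1/a)) = √(2.776e+20 · (2/3.732e+09 − 1/3.0941e+10)) m/s ≈ 3.739e+05 m/s = 373.9 km/s.
vₐ = √(GM · (2/rₐ − 1/a)) = √(2.776e+20 · (2/5.815e+10 − 1/3.0941e+10)) m/s ≈ 2.4e+04 m/s = 24 km/s.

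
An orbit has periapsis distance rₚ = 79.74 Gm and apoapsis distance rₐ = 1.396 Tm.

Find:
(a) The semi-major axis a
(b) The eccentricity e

Convert to SI: rₚ = 79.74 Gm = 7.974e+10 m; rₐ = 1.396 Tm = 1.396e+12 m.
(a) a = (rₚ + rₐ) / 2 = (7.974e+10 + 1.396e+12) / 2 ≈ 7.379e+11 m = 737.9 Gm.
(b) e = (rₐ − rₚ) / (rₐ + rₚ) = (1.396e+12 − 7.974e+10) / (1.396e+12 + 7.974e+10) ≈ 0.8919.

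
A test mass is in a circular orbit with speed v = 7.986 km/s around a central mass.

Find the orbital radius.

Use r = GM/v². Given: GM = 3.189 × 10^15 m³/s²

Convert to SI: v = 7.986 km/s = 7986 m/s.
For a circular orbit, v² = GM / r, so r = GM / v².
r = 3.189e+15 / (7986)² m ≈ 5e+07 m = 50 Mm.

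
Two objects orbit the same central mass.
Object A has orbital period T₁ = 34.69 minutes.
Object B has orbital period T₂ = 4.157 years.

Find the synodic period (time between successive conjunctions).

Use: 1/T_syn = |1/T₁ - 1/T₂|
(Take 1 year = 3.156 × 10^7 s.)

Convert to SI: T₁ = 34.69 minutes = 2081.4 s; T₂ = 4.157 years = 1.31195e+08 s.
T_syn = |T₁ · T₂ / (T₁ − T₂)|.
T_syn = |2081.4 · 1.31195e+08 / (2081.4 − 1.31195e+08)| s ≈ 2081 s = 34.69 minutes.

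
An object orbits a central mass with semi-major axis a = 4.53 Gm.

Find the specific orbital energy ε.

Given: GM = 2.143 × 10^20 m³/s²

Convert to SI: a = 4.53 Gm = 4.53e+09 m.
ε = −GM / (2a).
ε = −2.143e+20 / (2 · 4.53e+09) J/kg ≈ -2.365e+10 J/kg = -23.65 GJ/kg.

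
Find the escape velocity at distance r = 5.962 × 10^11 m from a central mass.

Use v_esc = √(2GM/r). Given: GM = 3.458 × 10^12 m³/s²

Escape velocity comes from setting total energy to zero: ½v² − GM/r = 0 ⇒ v_esc = √(2GM / r).
v_esc = √(2 · 3.458e+12 / 5.962e+11) m/s ≈ 3.406 m/s = 3.406 m/s.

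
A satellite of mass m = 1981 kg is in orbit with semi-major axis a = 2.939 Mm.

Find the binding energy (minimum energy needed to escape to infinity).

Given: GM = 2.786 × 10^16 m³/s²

Convert to SI: a = 2.939 Mm = 2.939e+06 m.
Total orbital energy is E = −GMm/(2a); binding energy is E_bind = −E = GMm/(2a).
E_bind = 2.786e+16 · 1981 / (2 · 2.939e+06) J ≈ 9.389e+12 J = 9.389 TJ.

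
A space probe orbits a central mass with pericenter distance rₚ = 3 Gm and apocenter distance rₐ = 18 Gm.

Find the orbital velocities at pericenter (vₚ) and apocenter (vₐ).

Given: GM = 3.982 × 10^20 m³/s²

Convert to SI: rₚ = 3 Gm = 3e+09 m; rₐ = 18 Gm = 1.8e+10 m.
Use the vis-viva equation v² = GM(2/r − 1/a) with a = (rₚ + rₐ)/2 = (3e+09 + 1.8e+10)/2 = 1.05e+10 m.
vₚ = √(GM · (2/rₚ − 1/a)) = √(3.982e+20 · (2/3e+09 − 1/1.05e+10)) m/s ≈ 4.77e+05 m/s = 477 km/s.
vₐ = √(GM · (2/rₐ − 1/a)) = √(3.982e+20 · (2/1.8e+10 − 1/1.05e+10)) m/s ≈ 7.95e+04 m/s = 79.5 km/s.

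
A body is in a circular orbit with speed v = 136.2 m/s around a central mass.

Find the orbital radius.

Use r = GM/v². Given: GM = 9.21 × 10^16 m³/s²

For a circular orbit, v² = GM / r, so r = GM / v².
r = 9.21e+16 / (136.2)² m ≈ 4.965e+12 m = 4.965 × 10^12 m.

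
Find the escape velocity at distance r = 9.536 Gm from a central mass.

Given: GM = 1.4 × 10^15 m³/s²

Convert to SI: r = 9.536 Gm = 9.536e+09 m.
Escape velocity comes from setting total energy to zero: ½v² − GM/r = 0 ⇒ v_esc = √(2GM / r).
v_esc = √(2 · 1.4e+15 / 9.536e+09) m/s ≈ 541.9 m/s = 541.9 m/s.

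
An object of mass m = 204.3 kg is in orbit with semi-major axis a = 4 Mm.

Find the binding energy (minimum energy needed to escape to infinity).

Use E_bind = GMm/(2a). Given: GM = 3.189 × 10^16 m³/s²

Convert to SI: a = 4 Mm = 4e+06 m.
Total orbital energy is E = −GMm/(2a); binding energy is E_bind = −E = GMm/(2a).
E_bind = 3.189e+16 · 204.3 / (2 · 4e+06) J ≈ 8.144e+11 J = 814.4 GJ.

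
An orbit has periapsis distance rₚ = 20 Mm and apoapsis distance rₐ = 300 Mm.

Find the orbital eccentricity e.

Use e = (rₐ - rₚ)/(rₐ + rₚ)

Convert to SI: rₚ = 20 Mm = 2e+07 m; rₐ = 300 Mm = 3e+08 m.
e = (rₐ − rₚ) / (rₐ + rₚ).
e = (3e+08 − 2e+07) / (3e+08 + 2e+07) = 2.8e+08 / 3.2e+08 ≈ 0.875.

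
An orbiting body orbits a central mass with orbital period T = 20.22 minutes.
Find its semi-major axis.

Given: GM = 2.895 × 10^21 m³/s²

Convert to SI: T = 20.22 minutes = 1213.2 s.
Invert Kepler's third law: a = (GM · T² / (4π²))^(1/3).
Substituting T = 1213.2 s and GM = 2.895e+21 m³/s²:
a = (2.895e+21 · (1213.2)² / (4π²))^(1/3) m
a ≈ 4.761e+08 m = 476.1 Mm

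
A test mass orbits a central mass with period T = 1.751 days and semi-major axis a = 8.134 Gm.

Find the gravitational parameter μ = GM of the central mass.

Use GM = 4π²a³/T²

Convert to SI: T = 1.751 days = 151286 s; a = 8.134 Gm = 8.134e+09 m.
GM = 4π² · a³ / T².
GM = 4π² · (8.134e+09)³ / (151286)² m³/s² ≈ 9.283e+20 m³/s² = 9.283 × 10^20 m³/s².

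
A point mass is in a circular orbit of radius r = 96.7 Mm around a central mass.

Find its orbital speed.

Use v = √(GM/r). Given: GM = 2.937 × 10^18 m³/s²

Convert to SI: r = 96.7 Mm = 9.67e+07 m.
For a circular orbit, gravity supplies the centripetal force, so v = √(GM / r).
v = √(2.937e+18 / 9.67e+07) m/s ≈ 1.743e+05 m/s = 174.3 km/s.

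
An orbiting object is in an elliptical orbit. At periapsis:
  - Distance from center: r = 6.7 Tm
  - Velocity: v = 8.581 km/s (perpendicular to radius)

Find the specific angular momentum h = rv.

Convert to SI: r = 6.7 Tm = 6.7e+12 m; v = 8.581 km/s = 8581 m/s.
With v perpendicular to r, h = r · v.
h = 6.7e+12 · 8581 m²/s ≈ 5.749e+16 m²/s.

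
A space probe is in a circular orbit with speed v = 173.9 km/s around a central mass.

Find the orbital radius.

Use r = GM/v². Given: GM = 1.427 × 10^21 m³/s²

Convert to SI: v = 173.9 km/s = 173900 m/s.
For a circular orbit, v² = GM / r, so r = GM / v².
r = 1.427e+21 / (173900)² m ≈ 4.719e+10 m = 47.19 Gm.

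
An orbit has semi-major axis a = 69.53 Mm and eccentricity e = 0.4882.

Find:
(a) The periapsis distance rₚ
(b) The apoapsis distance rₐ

Convert to SI: a = 69.53 Mm = 6.953e+07 m.
(a) rₚ = a(1 − e) = 6.953e+07 · (1 − 0.4882) = 6.953e+07 · 0.5118 ≈ 3.559e+07 m = 35.59 Mm.
(b) rₐ = a(1 + e) = 6.953e+07 · (1 + 0.4882) = 6.953e+07 · 1.4882 ≈ 1.035e+08 m = 103.5 Mm.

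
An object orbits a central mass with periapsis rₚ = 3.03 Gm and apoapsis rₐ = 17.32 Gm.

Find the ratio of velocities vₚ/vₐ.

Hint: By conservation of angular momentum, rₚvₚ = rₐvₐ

Convert to SI: rₚ = 3.03 Gm = 3.03e+09 m; rₐ = 17.32 Gm = 1.732e+10 m.
Conservation of angular momentum gives rₚvₚ = rₐvₐ, so vₚ/vₐ = rₐ/rₚ.
vₚ/vₐ = 1.732e+10 / 3.03e+09 ≈ 5.716.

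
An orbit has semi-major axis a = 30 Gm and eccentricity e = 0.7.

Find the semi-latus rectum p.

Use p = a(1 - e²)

Convert to SI: a = 30 Gm = 3e+10 m.
p = a (1 − e²).
p = 3e+10 · (1 − (0.7)²) = 3e+10 · 0.51 ≈ 1.53e+10 m = 15.3 Gm.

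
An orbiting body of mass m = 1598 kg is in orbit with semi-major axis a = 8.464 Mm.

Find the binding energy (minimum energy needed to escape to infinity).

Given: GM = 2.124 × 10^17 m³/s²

Convert to SI: a = 8.464 Mm = 8.464e+06 m.
Total orbital energy is E = −GMm/(2a); binding energy is E_bind = −E = GMm/(2a).
E_bind = 2.124e+17 · 1598 / (2 · 8.464e+06) J ≈ 2.005e+13 J = 20.05 TJ.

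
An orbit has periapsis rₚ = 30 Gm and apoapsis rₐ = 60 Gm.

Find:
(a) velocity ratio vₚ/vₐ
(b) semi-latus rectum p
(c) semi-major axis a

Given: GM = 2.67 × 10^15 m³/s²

Convert to SI: rₚ = 30 Gm = 3e+10 m; rₐ = 60 Gm = 6e+10 m.
(a) Conservation of angular momentum (rₚvₚ = rₐvₐ) gives vₚ/vₐ = rₐ/rₚ = 6e+10/3e+10 ≈ 2
(b) From a = (rₚ + rₐ)/2 = 4.5e+10 m and e = (rₐ − rₚ)/(rₐ + rₚ) = 0.333333, p = a(1 − e²) = 4.5e+10 · (1 − (0.333333)²) ≈ 4e+10 m
(c) a = (rₚ + rₐ)/2 = (3e+10 + 6e+10)/2 ≈ 4.5e+10 m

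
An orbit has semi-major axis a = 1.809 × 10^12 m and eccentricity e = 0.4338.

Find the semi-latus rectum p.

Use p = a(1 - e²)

p = a (1 − e²).
p = 1.809e+12 · (1 − (0.4338)²) = 1.809e+12 · 0.811818 ≈ 1.469e+12 m = 1.469 × 10^12 m.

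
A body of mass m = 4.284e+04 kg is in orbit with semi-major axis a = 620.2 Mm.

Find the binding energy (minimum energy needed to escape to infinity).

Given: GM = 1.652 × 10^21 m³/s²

Convert to SI: a = 620.2 Mm = 6.202e+08 m.
Total orbital energy is E = −GMm/(2a); binding energy is E_bind = −E = GMm/(2a).
E_bind = 1.652e+21 · 4.284e+04 / (2 · 6.202e+08) J ≈ 5.706e+16 J = 57.06 PJ.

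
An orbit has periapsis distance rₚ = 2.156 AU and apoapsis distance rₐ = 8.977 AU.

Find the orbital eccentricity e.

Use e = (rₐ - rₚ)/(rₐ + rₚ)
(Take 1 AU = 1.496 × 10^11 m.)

Convert to SI: rₚ = 2.156 AU = 3.22538e+11 m; rₐ = 8.977 AU = 1.34296e+12 m.
e = (rₐ − rₚ) / (rₐ + rₚ).
e = (1.34296e+12 − 3.22538e+11) / (1.34296e+12 + 3.22538e+11) = 1.02042e+12 / 1.6655e+12 ≈ 0.6127.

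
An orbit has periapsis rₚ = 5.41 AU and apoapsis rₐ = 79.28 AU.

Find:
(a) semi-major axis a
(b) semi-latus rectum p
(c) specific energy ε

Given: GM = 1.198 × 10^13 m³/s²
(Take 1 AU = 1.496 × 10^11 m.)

Convert to SI: rₚ = 5.41 AU = 8.09336e+11 m; rₐ = 79.28 AU = 1.18603e+13 m.
(a) a = (rₚ + rₐ)/2 = (8.09336e+11 + 1.18603e+13)/2 ≈ 6.335e+12 m
(b) From a = (rₚ + rₐ)/2 = 6.33481e+12 m and e = (rₐ − rₚ)/(rₐ + rₚ) = 0.87224, p = a(1 − e²) = 6.33481e+12 · (1 − (0.87224)²) ≈ 1.515e+12 m
(c) With a = (rₚ + rₐ)/2 = 6.33481e+12 m, ε = −GM/(2a) = −1.198e+13/(2 · 6.33481e+12) J/kg ≈ -0.9456 J/kg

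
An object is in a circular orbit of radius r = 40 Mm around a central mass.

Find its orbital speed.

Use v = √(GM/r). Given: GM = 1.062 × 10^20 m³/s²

Convert to SI: r = 40 Mm = 4e+07 m.
For a circular orbit, gravity supplies the centripetal force, so v = √(GM / r).
v = √(1.062e+20 / 4e+07) m/s ≈ 1.629e+06 m/s = 1629 km/s.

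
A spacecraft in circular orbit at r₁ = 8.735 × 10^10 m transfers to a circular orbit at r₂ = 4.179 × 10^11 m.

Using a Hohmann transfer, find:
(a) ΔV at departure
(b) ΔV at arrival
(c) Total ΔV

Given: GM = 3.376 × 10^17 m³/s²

Transfer semi-major axis: a_t = (r₁ + r₂)/2 = (8.735e+10 + 4.179e+11)/2 = 2.52625e+11 m.
Circular speeds: v₁ = √(GM/r₁) = 1965.94 m/s, v₂ = √(GM/r₂) = 898.804 m/s.
Transfer speeds (vis-viva v² = GM(2/r − 1/a_t)): v₁ᵗ = 2528.53 m/s, v₂ᵗ = 528.516 m/s.
(a) ΔV₁ = |v₁ᵗ − v₁| ≈ 562.6 m/s = 562.6 m/s.
(b) ΔV₂ = |v₂ − v₂ᵗ| ≈ 370.3 m/s = 370.3 m/s.
(c) ΔV_total = ΔV₁ + ΔV₂ ≈ 932.9 m/s = 932.9 m/s.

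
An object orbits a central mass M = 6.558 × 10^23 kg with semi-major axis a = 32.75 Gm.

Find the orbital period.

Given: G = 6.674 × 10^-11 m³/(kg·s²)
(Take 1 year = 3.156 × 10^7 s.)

Convert to SI: a = 32.75 Gm = 3.275e+10 m.
GM = G · M = 6.674e-11 · 6.558e+23 = 4.37681e+13 m³/s².
Kepler's third law: T = 2π √(a³ / GM).
Substituting a = 3.275e+10 m and GM = 4.37681e+13 m³/s²:
T = 2π √((3.275e+10)³ / 4.37681e+13) s
T ≈ 5.629e+09 s = 178.4 years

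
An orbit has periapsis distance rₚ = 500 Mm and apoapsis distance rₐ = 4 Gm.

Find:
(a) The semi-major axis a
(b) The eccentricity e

Convert to SI: rₚ = 500 Mm = 5e+08 m; rₐ = 4 Gm = 4e+09 m.
(a) a = (rₚ + rₐ) / 2 = (5e+08 + 4e+09) / 2 ≈ 2.25e+09 m = 2.25 Gm.
(b) e = (rₐ − rₚ) / (rₐ + rₚ) = (4e+09 − 5e+08) / (4e+09 + 5e+08) ≈ 0.7778.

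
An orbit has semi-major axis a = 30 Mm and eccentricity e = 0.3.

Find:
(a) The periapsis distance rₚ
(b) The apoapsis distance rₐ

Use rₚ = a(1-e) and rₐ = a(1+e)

Convert to SI: a = 30 Mm = 3e+07 m.
(a) rₚ = a(1 − e) = 3e+07 · (1 − 0.3) = 3e+07 · 0.7 ≈ 2.1e+07 m = 21 Mm.
(b) rₐ = a(1 + e) = 3e+07 · (1 + 0.3) = 3e+07 · 1.3 ≈ 3.9e+07 m = 39 Mm.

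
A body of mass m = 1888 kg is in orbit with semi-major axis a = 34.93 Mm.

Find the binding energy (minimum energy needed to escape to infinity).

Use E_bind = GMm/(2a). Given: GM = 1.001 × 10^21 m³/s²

Convert to SI: a = 34.93 Mm = 3.493e+07 m.
Total orbital energy is E = −GMm/(2a); binding energy is E_bind = −E = GMm/(2a).
E_bind = 1.001e+21 · 1888 / (2 · 3.493e+07) J ≈ 2.705e+16 J = 27.05 PJ.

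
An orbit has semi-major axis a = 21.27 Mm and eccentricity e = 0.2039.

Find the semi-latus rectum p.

Convert to SI: a = 21.27 Mm = 2.127e+07 m.
p = a (1 − e²).
p = 2.127e+07 · (1 − (0.2039)²) = 2.127e+07 · 0.958425 ≈ 2.039e+07 m = 20.39 Mm.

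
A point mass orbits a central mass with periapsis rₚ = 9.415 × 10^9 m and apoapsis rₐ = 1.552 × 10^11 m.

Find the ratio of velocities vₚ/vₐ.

Conservation of angular momentum gives rₚvₚ = rₐvₐ, so vₚ/vₐ = rₐ/rₚ.
vₚ/vₐ = 1.552e+11 / 9.415e+09 ≈ 16.48.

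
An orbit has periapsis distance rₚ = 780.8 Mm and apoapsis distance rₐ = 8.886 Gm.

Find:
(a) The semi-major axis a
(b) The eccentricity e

Convert to SI: rₚ = 780.8 Mm = 7.808e+08 m; rₐ = 8.886 Gm = 8.886e+09 m.
(a) a = (rₚ + rₐ) / 2 = (7.808e+08 + 8.886e+09) / 2 ≈ 4.833e+09 m = 4.833 Gm.
(b) e = (rₐ − rₚ) / (rₐ + rₚ) = (8.886e+09 − 7.808e+08) / (8.886e+09 + 7.808e+08) ≈ 0.8385.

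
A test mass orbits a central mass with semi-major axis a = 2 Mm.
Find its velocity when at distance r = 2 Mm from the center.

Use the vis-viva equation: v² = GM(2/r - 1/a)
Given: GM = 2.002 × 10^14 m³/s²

Convert to SI: a = 2 Mm = 2e+06 m; r = 2 Mm = 2e+06 m.
Vis-viva: v = √(GM · (2/r − 1/a)).
2/r − 1/a = 2/2e+06 − 1/2e+06 = 5e-07 m⁻¹.
v = √(2.002e+14 · 5e-07) m/s ≈ 1e+04 m/s = 10 km/s.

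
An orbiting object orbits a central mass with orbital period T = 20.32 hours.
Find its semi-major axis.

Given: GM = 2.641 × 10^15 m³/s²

Convert to SI: T = 20.32 hours = 73152 s.
Invert Kepler's third law: a = (GM · T² / (4π²))^(1/3).
Substituting T = 73152 s and GM = 2.641e+15 m³/s²:
a = (2.641e+15 · (73152)² / (4π²))^(1/3) m
a ≈ 7.1e+07 m = 71 Mm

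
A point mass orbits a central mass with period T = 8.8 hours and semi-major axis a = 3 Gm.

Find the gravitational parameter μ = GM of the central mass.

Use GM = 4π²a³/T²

Convert to SI: T = 8.8 hours = 31680 s; a = 3 Gm = 3e+09 m.
GM = 4π² · a³ / T².
GM = 4π² · (3e+09)³ / (31680)² m³/s² ≈ 1.062e+21 m³/s² = 1.062 × 10^21 m³/s².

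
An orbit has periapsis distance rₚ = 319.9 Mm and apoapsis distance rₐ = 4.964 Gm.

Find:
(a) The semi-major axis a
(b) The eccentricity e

Convert to SI: rₚ = 319.9 Mm = 3.199e+08 m; rₐ = 4.964 Gm = 4.964e+09 m.
(a) a = (rₚ + rₐ) / 2 = (3.199e+08 + 4.964e+09) / 2 ≈ 2.642e+09 m = 2.642 Gm.
(b) e = (rₐ − rₚ) / (rₐ + rₚ) = (4.964e+09 − 3.199e+08) / (4.964e+09 + 3.199e+08) ≈ 0.8789.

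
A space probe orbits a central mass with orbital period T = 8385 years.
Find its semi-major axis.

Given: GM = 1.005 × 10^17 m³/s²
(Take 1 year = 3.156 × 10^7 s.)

Convert to SI: T = 8385 years = 2.64631e+11 s.
Invert Kepler's third law: a = (GM · T² / (4π²))^(1/3).
Substituting T = 2.64631e+11 s and GM = 1.005e+17 m³/s²:
a = (1.005e+17 · (2.64631e+11)² / (4π²))^(1/3) m
a ≈ 5.628e+12 m = 5.628 Tm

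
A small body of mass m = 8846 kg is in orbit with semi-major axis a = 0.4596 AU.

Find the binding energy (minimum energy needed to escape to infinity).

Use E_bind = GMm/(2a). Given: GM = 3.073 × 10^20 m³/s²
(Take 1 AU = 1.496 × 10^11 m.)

Convert to SI: a = 0.4596 AU = 6.87562e+10 m.
Total orbital energy is E = −GMm/(2a); binding energy is E_bind = −E = GMm/(2a).
E_bind = 3.073e+20 · 8846 / (2 · 6.87562e+10) J ≈ 1.977e+13 J = 19.77 TJ.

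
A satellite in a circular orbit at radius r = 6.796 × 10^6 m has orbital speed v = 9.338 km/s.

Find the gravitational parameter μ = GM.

Convert to SI: v = 9.338 km/s = 9338 m/s.
For a circular orbit v² = GM/r, so GM = v² · r.
GM = (9338)² · 6.796e+06 m³/s² ≈ 5.926e+14 m³/s² = 5.926 × 10^14 m³/s².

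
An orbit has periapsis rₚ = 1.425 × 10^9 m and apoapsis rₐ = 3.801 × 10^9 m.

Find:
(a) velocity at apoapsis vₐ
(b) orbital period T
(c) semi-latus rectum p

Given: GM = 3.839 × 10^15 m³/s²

(a) With a = (rₚ + rₐ)/2 = 2.613e+09 m, vₐ = √(GM (2/rₐ − 1/a)) = √(3.839e+15 · (2/3.801e+09 − 1/2.613e+09)) m/s ≈ 742.2 m/s
(b) With a = (rₚ + rₐ)/2 = 2.613e+09 m, T = 2π √(a³/GM) = 2π √((2.613e+09)³/3.839e+15) s ≈ 1.355e+07 s
(c) From a = (rₚ + rₐ)/2 = 2.613e+09 m and e = (rₐ − rₚ)/(rₐ + rₚ) = 0.45465, p = a(1 − e²) = 2.613e+09 · (1 − (0.45465)²) ≈ 2.073e+09 m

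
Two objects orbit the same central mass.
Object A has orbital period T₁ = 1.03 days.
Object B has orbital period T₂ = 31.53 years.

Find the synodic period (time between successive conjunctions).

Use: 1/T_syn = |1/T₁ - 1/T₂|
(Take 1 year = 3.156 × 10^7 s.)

Convert to SI: T₁ = 1.03 days = 88992 s; T₂ = 31.53 years = 9.95087e+08 s.
T_syn = |T₁ · T₂ / (T₁ − T₂)|.
T_syn = |88992 · 9.95087e+08 / (88992 − 9.95087e+08)| s ≈ 8.9e+04 s = 1.03 days.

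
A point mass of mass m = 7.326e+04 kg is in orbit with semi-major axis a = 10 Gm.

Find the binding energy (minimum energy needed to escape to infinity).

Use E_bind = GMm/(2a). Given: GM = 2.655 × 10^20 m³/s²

Convert to SI: a = 10 Gm = 1e+10 m.
Total orbital energy is E = −GMm/(2a); binding energy is E_bind = −E = GMm/(2a).
E_bind = 2.655e+20 · 7.326e+04 / (2 · 1e+10) J ≈ 9.725e+14 J = 972.5 TJ.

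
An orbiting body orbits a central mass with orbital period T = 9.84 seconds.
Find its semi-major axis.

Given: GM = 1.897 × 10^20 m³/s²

Invert Kepler's third law: a = (GM · T² / (4π²))^(1/3).
Substituting T = 9.84 s and GM = 1.897e+20 m³/s²:
a = (1.897e+20 · (9.84)² / (4π²))^(1/3) m
a ≈ 7.749e+06 m = 7.749 Mm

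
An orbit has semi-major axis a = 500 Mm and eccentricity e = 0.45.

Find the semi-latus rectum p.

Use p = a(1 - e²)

Convert to SI: a = 500 Mm = 5e+08 m.
p = a (1 − e²).
p = 5e+08 · (1 − (0.45)²) = 5e+08 · 0.7975 ≈ 3.988e+08 m = 398.8 Mm.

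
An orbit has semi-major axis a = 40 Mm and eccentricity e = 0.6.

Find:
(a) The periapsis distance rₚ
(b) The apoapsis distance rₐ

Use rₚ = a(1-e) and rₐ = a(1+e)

Convert to SI: a = 40 Mm = 4e+07 m.
(a) rₚ = a(1 − e) = 4e+07 · (1 − 0.6) = 4e+07 · 0.4 ≈ 1.6e+07 m = 16 Mm.
(b) rₐ = a(1 + e) = 4e+07 · (1 + 0.6) = 4e+07 · 1.6 ≈ 6.4e+07 m = 64 Mm.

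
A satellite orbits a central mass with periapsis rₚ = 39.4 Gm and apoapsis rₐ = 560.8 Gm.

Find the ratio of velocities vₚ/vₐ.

Convert to SI: rₚ = 39.4 Gm = 3.94e+10 m; rₐ = 560.8 Gm = 5.608e+11 m.
Conservation of angular momentum gives rₚvₚ = rₐvₐ, so vₚ/vₐ = rₐ/rₚ.
vₚ/vₐ = 5.608e+11 / 3.94e+10 ≈ 14.23.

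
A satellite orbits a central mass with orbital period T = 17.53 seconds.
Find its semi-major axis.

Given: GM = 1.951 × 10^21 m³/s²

Invert Kepler's third law: a = (GM · T² / (4π²))^(1/3).
Substituting T = 17.53 s and GM = 1.951e+21 m³/s²:
a = (1.951e+21 · (17.53)² / (4π²))^(1/3) m
a ≈ 2.476e+07 m = 24.76 Mm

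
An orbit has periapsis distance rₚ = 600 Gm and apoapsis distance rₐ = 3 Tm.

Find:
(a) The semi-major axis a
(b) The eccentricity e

Convert to SI: rₚ = 600 Gm = 6e+11 m; rₐ = 3 Tm = 3e+12 m.
(a) a = (rₚ + rₐ) / 2 = (6e+11 + 3e+12) / 2 ≈ 1.8e+12 m = 1.8 Tm.
(b) e = (rₐ − rₚ) / (rₐ + rₚ) = (3e+12 − 6e+11) / (3e+12 + 6e+11) ≈ 0.6667.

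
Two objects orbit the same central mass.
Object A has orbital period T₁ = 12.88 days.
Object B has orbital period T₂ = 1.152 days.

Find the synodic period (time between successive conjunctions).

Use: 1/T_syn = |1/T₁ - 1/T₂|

Convert to SI: T₁ = 12.88 days = 1.11283e+06 s; T₂ = 1.152 days = 99532.8 s.
T_syn = |T₁ · T₂ / (T₁ − T₂)|.
T_syn = |1.11283e+06 · 99532.8 / (1.11283e+06 − 99532.8)| s ≈ 1.093e+05 s = 1.265 days.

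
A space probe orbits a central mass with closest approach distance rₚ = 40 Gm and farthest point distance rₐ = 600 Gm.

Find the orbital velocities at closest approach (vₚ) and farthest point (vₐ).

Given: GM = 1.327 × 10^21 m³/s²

Convert to SI: rₚ = 40 Gm = 4e+10 m; rₐ = 600 Gm = 6e+11 m.
Use the vis-viva equation v² = GM(2/r − 1/a) with a = (rₚ + rₐ)/2 = (4e+10 + 6e+11)/2 = 3.2e+11 m.
vₚ = √(GM · (2/rₚ − 1/a)) = √(1.327e+21 · (2/4e+10 − 1/3.2e+11)) m/s ≈ 2.494e+05 m/s = 249.4 km/s.
vₐ = √(GM · (2/rₐ − 1/a)) = √(1.327e+21 · (2/6e+11 − 1/3.2e+11)) m/s ≈ 1.663e+04 m/s = 16.63 km/s.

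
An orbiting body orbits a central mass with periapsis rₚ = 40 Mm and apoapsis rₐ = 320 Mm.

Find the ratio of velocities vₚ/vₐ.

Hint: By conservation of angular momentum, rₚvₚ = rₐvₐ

Convert to SI: rₚ = 40 Mm = 4e+07 m; rₐ = 320 Mm = 3.2e+08 m.
Conservation of angular momentum gives rₚvₚ = rₐvₐ, so vₚ/vₐ = rₐ/rₚ.
vₚ/vₐ = 3.2e+08 / 4e+07 ≈ 8.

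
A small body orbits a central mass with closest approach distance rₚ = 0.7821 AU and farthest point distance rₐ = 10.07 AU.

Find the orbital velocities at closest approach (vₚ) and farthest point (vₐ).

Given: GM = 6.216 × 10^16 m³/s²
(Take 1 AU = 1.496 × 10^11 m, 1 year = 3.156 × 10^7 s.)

Convert to SI: rₚ = 0.7821 AU = 1.17002e+11 m; rₐ = 10.07 AU = 1.50647e+12 m.
Use the vis-viva equation v² = GM(2/r − 1/a) with a = (rₚ + rₐ)/2 = (1.17002e+11 + 1.50647e+12)/2 = 8.11737e+11 m.
vₚ = √(GM · (2/rₚ − 1/a)) = √(6.216e+16 · (2/1.17002e+11 − 1/8.11737e+11)) m/s ≈ 993 m/s = 0.2095 AU/year.
vₐ = √(GM · (2/rₐ − 1/a)) = √(6.216e+16 · (2/1.50647e+12 − 1/8.11737e+11)) m/s ≈ 77.12 m/s = 0.01627 AU/year.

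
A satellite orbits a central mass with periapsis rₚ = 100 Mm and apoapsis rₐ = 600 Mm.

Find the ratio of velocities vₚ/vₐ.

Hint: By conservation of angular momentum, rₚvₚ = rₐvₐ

Convert to SI: rₚ = 100 Mm = 1e+08 m; rₐ = 600 Mm = 6e+08 m.
Conservation of angular momentum gives rₚvₚ = rₐvₐ, so vₚ/vₐ = rₐ/rₚ.
vₚ/vₐ = 6e+08 / 1e+08 ≈ 6.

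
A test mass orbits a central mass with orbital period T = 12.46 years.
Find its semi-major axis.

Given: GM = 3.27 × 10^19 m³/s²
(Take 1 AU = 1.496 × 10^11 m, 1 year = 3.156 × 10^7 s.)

Convert to SI: T = 12.46 years = 3.93238e+08 s.
Invert Kepler's third law: a = (GM · T² / (4π²))^(1/3).
Substituting T = 3.93238e+08 s and GM = 3.27e+19 m³/s²:
a = (3.27e+19 · (3.93238e+08)² / (4π²))^(1/3) m
a ≈ 5.041e+11 m = 3.37 AU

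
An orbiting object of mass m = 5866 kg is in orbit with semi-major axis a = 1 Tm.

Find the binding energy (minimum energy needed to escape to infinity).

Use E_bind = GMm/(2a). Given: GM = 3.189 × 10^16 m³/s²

Convert to SI: a = 1 Tm = 1e+12 m.
Total orbital energy is E = −GMm/(2a); binding energy is E_bind = −E = GMm/(2a).
E_bind = 3.189e+16 · 5866 / (2 · 1e+12) J ≈ 9.353e+07 J = 93.53 MJ.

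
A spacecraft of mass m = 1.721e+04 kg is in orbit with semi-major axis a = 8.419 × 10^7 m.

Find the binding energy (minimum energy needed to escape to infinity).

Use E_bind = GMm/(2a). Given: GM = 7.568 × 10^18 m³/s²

Total orbital energy is E = −GMm/(2a); binding energy is E_bind = −E = GMm/(2a).
E_bind = 7.568e+18 · 1.721e+04 / (2 · 8.419e+07) J ≈ 7.735e+14 J = 773.5 TJ.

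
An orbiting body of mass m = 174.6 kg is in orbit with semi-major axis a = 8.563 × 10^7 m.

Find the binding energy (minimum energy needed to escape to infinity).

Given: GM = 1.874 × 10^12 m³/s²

Total orbital energy is E = −GMm/(2a); binding energy is E_bind = −E = GMm/(2a).
E_bind = 1.874e+12 · 174.6 / (2 · 8.563e+07) J ≈ 1.911e+06 J = 1.911 MJ.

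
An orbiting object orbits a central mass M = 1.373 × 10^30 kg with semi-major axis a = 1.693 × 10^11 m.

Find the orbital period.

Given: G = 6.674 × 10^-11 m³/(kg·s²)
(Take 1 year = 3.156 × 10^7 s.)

GM = G · M = 6.674e-11 · 1.373e+30 = 9.1634e+19 m³/s².
Kepler's third law: T = 2π √(a³ / GM).
Substituting a = 1.693e+11 m and GM = 9.1634e+19 m³/s²:
T = 2π √((1.693e+11)³ / 9.1634e+19) s
T ≈ 4.572e+07 s = 1.449 years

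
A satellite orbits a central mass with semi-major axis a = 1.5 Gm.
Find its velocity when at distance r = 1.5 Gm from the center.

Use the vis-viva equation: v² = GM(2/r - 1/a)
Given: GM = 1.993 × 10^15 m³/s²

Convert to SI: a = 1.5 Gm = 1.5e+09 m; r = 1.5 Gm = 1.5e+09 m.
Vis-viva: v = √(GM · (2/r − 1/a)).
2/r − 1/a = 2/1.5e+09 − 1/1.5e+09 = 6.66667e-10 m⁻¹.
v = √(1.993e+15 · 6.66667e-10) m/s ≈ 1153 m/s = 1.153 km/s.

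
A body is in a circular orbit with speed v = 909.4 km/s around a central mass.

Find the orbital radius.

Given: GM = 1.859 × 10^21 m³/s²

Convert to SI: v = 909.4 km/s = 909400 m/s.
For a circular orbit, v² = GM / r, so r = GM / v².
r = 1.859e+21 / (909400)² m ≈ 2.248e+09 m = 2.248 × 10^9 m.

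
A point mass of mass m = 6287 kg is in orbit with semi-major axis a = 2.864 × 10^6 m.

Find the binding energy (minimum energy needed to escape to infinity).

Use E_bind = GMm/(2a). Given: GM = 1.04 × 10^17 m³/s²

Total orbital energy is E = −GMm/(2a); binding energy is E_bind = −E = GMm/(2a).
E_bind = 1.04e+17 · 6287 / (2 · 2.864e+06) J ≈ 1.141e+14 J = 114.1 TJ.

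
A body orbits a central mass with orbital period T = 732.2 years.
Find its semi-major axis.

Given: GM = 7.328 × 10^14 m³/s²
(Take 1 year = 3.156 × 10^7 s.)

Convert to SI: T = 732.2 years = 2.31082e+10 s.
Invert Kepler's third law: a = (GM · T² / (4π²))^(1/3).
Substituting T = 2.31082e+10 s and GM = 7.328e+14 m³/s²:
a = (7.328e+14 · (2.31082e+10)² / (4π²))^(1/3) m
a ≈ 2.148e+11 m = 2.148 × 10^11 m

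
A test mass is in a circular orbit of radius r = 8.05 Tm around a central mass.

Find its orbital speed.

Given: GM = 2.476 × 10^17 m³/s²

Convert to SI: r = 8.05 Tm = 8.05e+12 m.
For a circular orbit, gravity supplies the centripetal force, so v = √(GM / r).
v = √(2.476e+17 / 8.05e+12) m/s ≈ 175.4 m/s = 175.4 m/s.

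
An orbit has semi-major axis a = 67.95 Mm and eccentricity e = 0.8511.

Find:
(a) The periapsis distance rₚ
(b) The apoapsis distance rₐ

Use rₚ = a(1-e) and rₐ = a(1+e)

Convert to SI: a = 67.95 Mm = 6.795e+07 m.
(a) rₚ = a(1 − e) = 6.795e+07 · (1 − 0.8511) = 6.795e+07 · 0.1489 ≈ 1.012e+07 m = 10.12 Mm.
(b) rₐ = a(1 + e) = 6.795e+07 · (1 + 0.8511) = 6.795e+07 · 1.8511 ≈ 1.258e+08 m = 125.8 Mm.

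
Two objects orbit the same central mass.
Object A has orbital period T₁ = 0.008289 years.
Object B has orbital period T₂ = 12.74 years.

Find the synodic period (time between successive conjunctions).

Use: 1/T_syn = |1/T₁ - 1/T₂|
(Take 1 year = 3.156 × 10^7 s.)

Convert to SI: T₁ = 0.008289 years = 261601 s; T₂ = 12.74 years = 4.02074e+08 s.
T_syn = |T₁ · T₂ / (T₁ − T₂)|.
T_syn = |261601 · 4.02074e+08 / (261601 − 4.02074e+08)| s ≈ 2.618e+05 s = 0.008294 years.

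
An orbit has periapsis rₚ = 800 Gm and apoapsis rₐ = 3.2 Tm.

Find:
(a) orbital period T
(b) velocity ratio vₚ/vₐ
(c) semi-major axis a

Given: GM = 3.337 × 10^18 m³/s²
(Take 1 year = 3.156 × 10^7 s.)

Convert to SI: rₚ = 800 Gm = 8e+11 m; rₐ = 3.2 Tm = 3.2e+12 m.
(a) With a = (rₚ + rₐ)/2 = 2e+12 m, T = 2π √(a³/GM) = 2π √((2e+12)³/3.337e+18) s ≈ 9.729e+09 s
(b) Conservation of angular momentum (rₚvₚ = rₐvₐ) gives vₚ/vₐ = rₐ/rₚ = 3.2e+12/8e+11 ≈ 4
(c) a = (rₚ + rₐ)/2 = (8e+11 + 3.2e+12)/2 ≈ 2e+12 m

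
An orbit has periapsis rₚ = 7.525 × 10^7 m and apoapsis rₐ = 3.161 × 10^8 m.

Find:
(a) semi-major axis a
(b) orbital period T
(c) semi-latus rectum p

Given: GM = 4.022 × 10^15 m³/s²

(a) a = (rₚ + rₐ)/2 = (7.525e+07 + 3.161e+08)/2 ≈ 1.957e+08 m
(b) With a = (rₚ + rₐ)/2 = 1.95675e+08 m, T = 2π √(a³/GM) = 2π √((1.95675e+08)³/4.022e+15) s ≈ 2.712e+05 s
(c) From a = (rₚ + rₐ)/2 = 1.95675e+08 m and e = (rₐ − rₚ)/(rₐ + rₚ) = 0.615434, p = a(1 − e²) = 1.95675e+08 · (1 − (0.615434)²) ≈ 1.216e+08 m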